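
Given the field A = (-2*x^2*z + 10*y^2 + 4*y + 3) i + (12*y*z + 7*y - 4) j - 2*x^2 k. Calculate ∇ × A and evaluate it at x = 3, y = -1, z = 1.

(∇×A)₁ = ∂A₃/∂y − ∂A₂/∂z = -12*y
(∇×A)₂ = ∂A₁/∂z − ∂A₃/∂x = -2*x^2 + 4*x
(∇×A)₃ = ∂A₂/∂x − ∂A₁/∂y = -20*y - 4
∇×A = (-12*y, -2*x^2 + 4*x, -20*y - 4)
At (3, -1, 1): (12, -6, 16).

(12, -6, 16)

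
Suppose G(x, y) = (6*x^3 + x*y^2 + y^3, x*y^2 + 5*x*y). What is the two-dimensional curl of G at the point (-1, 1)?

∂G₂/∂x = y^2 + 5*y
∂G₁/∂y = 2*x*y + 3*y^2
Scalar curl = -2*x*y - 2*y^2 + 5*y
At (-1, 1): 5.

5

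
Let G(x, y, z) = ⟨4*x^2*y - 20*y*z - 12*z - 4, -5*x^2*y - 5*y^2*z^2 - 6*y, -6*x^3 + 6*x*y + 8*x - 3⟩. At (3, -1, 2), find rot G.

(38, 168, 34)

(∇×G)₁ = ∂G₃/∂y − ∂G₂/∂z = 6*x + 10*y^2*z
(∇×G)₂ = ∂G₁/∂z − ∂G₃/∂x = 18*x^2 - 26*y - 20
(∇×G)₃ = ∂G₂/∂x − ∂G₁/∂y = -4*x^2 - 10*x*y + 20*z
∇×G = (6*x + 10*y^2*z, 18*x^2 - 26*y - 20, -4*x^2 - 10*x*y + 20*z)
At (3, -1, 2): (38, 168, 34).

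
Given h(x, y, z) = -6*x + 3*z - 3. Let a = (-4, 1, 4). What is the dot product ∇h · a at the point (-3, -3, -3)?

36

∂h/∂x = -6
∂h/∂y = 0
∂h/∂z = 3
∇h at (-3, -3, -3) = (-6, 0, 3)
∇h · a = (-6)(-4) + (0)(1) + (3)(4) = 36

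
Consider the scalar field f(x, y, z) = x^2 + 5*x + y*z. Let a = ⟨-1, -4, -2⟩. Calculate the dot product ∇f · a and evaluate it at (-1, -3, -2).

11

∂f/∂x = 2*x + 5
∂f/∂y = z
∂f/∂z = y
∇f at (-1, -3, -2) = (3, -2, -3)
∇f · a = (3)(-1) + (-2)(-4) + (-3)(-2) = 11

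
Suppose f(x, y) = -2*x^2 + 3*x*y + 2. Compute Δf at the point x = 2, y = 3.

-4

∂²f/∂x² = -4
∂²f/∂y² = 0
∇²f = -4
At (2, 3): -4.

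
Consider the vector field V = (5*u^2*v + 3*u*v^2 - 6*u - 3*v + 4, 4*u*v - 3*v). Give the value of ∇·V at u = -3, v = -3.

∂V₁/∂u = 10*u*v + 3*v^2 - 6
∂V₂/∂v = 4*u - 3
∇·V = 10*u*v + 4*u + 3*v^2 - 9
At (-3, -3): 96.

96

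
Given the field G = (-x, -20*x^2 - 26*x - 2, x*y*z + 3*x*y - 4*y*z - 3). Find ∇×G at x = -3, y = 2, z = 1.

(-16, -8, 94)

(∇×G)₁ = ∂G₃/∂y − ∂G₂/∂z = x*z + 3*x - 4*z
(∇×G)₂ = ∂G₁/∂z − ∂G₃/∂x = -y*z - 3*y
(∇×G)₃ = ∂G₂/∂x − ∂G₁/∂y = -40*x - 26
∇×G = (x*z + 3*x - 4*z, -y*z - 3*y, -40*x - 26)
At (-3, 2, 1): (-16, -8, 94).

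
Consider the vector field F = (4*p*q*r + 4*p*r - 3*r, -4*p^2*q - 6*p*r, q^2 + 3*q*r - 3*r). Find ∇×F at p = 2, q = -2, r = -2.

(∇×F)₁ = ∂F₃/∂q − ∂F₂/∂r = 6*p + 2*q + 3*r
(∇×F)₂ = ∂F₁/∂r − ∂F₃/∂p = 4*p*q + 4*p - 3
(∇×F)₃ = ∂F₂/∂p − ∂F₁/∂q = -8*p*q - 4*p*r - 6*r
∇×F = (6*p + 2*q + 3*r, 4*p*q + 4*p - 3, -8*p*q - 4*p*r - 6*r)
At (2, -2, -2): (2, -11, 60).

(2, -11, 60)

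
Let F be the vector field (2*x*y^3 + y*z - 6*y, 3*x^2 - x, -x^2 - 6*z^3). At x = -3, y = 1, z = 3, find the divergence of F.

-160

∂F₁/∂x = 2*y^3
∂F₂/∂y = 0
∂F₃/∂z = -18*z^2
∇·F = 2*y^3 - 18*z^2
At (-3, 1, 3): -160.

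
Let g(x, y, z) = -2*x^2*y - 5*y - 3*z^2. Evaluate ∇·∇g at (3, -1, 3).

∂²g/∂x² = -4*y
∂²g/∂y² = 0
∂²g/∂z² = -6
∇²g = -4*y - 6
At (3, -1, 3): -2.

-2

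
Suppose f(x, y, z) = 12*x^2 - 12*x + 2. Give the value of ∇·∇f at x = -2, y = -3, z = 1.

24

∂²f/∂x² = 24
∂²f/∂y² = 0
∂²f/∂z² = 0
∇²f = 24
At (-2, -3, 1): 24.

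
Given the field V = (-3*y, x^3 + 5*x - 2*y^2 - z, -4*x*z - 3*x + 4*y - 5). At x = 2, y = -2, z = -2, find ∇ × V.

(∇×V)₁ = ∂V₃/∂y − ∂V₂/∂z = 5
(∇×V)₂ = ∂V₁/∂z − ∂V₃/∂x = 4*z + 3
(∇×V)₃ = ∂V₂/∂x − ∂V₁/∂y = 3*x^2 + 8
∇×V = (5, 4*z + 3, 3*x^2 + 8)
At (2, -2, -2): (5, -5, 20).

(5, -5, 20)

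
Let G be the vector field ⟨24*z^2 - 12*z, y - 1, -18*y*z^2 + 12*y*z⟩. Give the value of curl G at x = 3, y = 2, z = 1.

(∇×G)₁ = ∂G₃/∂y − ∂G₂/∂z = -18*z^2 + 12*z
(∇×G)₂ = ∂G₁/∂z − ∂G₃/∂x = 48*z - 12
(∇×G)₃ = ∂G₂/∂x − ∂G₁/∂y = 0
∇×G = (-18*z^2 + 12*z, 48*z - 12, 0)
At (3, 2, 1): (-6, 36, 0).

(-6, 36, 0)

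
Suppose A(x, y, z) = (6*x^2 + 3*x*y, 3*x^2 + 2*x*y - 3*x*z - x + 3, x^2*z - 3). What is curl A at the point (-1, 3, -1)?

(-3, -2, 5)

(∇×A)₁ = ∂A₃/∂y − ∂A₂/∂z = 3*x
(∇×A)₂ = ∂A₁/∂z − ∂A₃/∂x = -2*x*z
(∇×A)₃ = ∂A₂/∂x − ∂A₁/∂y = 3*x + 2*y - 3*z - 1
∇×A = (3*x, -2*x*z, 3*x + 2*y - 3*z - 1)
At (-1, 3, -1): (-3, -2, 5).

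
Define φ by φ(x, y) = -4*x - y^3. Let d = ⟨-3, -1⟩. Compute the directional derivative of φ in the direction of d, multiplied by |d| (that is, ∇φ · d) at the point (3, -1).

15

∂φ/∂x = -4
∂φ/∂y = -3*y^2
∇φ at (3, -1) = (-4, -3)
∇φ · d = (-4)(-3) + (-3)(-1) = 15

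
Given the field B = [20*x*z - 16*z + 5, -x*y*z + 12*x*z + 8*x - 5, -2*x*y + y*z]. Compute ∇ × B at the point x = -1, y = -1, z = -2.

(13, -38, -18)

(∇×B)₁ = ∂B₃/∂y − ∂B₂/∂z = x*y - 14*x + z
(∇×B)₂ = ∂B₁/∂z − ∂B₃/∂x = 20*x + 2*y - 16
(∇×B)₃ = ∂B₂/∂x − ∂B₁/∂y = -y*z + 12*z + 8
∇×B = (x*y - 14*x + z, 20*x + 2*y - 16, -y*z + 12*z + 8)
At (-1, -1, -2): (13, -38, -18).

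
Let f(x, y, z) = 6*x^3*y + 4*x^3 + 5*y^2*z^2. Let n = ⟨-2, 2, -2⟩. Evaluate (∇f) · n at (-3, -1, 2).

∂f/∂x = 18*x^2*y + 12*x^2
∂f/∂y = 6*x^3 + 10*y*z^2
∂f/∂z = 10*y^2*z
∇f at (-3, -1, 2) = (-54, -202, 20)
∇f · n = (-54)(-2) + (-202)(2) + (20)(-2) = -336

-336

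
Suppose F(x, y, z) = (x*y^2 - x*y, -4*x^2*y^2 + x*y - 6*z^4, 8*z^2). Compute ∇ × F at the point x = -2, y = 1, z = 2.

(192, 0, 19)

(∇×F)₁ = ∂F₃/∂y − ∂F₂/∂z = 24*z^3
(∇×F)₂ = ∂F₁/∂z − ∂F₃/∂x = 0
(∇×F)₃ = ∂F₂/∂x − ∂F₁/∂y = -8*x*y^2 - 2*x*y + x + y
∇×F = (24*z^3, 0, -8*x*y^2 - 2*x*y + x + y)
At (-2, 1, 2): (192, 0, 19).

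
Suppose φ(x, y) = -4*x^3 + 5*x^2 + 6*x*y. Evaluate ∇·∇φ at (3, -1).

-62

∂²φ/∂x² = 2*(-12*x + 5)
∂²φ/∂y² = 0
∇²φ = -24*x + 10
At (3, -1): -62.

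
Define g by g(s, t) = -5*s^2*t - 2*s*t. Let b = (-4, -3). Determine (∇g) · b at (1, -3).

-123

∂g/∂s = -10*s*t - 2*t
∂g/∂t = -5*s^2 - 2*s
∇g at (1, -3) = (36, -7)
∇g · b = (36)(-4) + (-7)(-3) = -123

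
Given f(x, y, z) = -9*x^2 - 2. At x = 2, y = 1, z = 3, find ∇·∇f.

∂²f/∂x² = -18
∂²f/∂y² = 0
∂²f/∂z² = 0
∇²f = -18
At (2, 1, 3): -18.

-18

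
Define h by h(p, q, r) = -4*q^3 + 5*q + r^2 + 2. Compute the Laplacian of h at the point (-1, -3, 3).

∂²h/∂p² = 0
∂²h/∂q² = -24*q
∂²h/∂r² = 2
∇²h = -24*q + 2
At (-1, -3, 3): 74.

74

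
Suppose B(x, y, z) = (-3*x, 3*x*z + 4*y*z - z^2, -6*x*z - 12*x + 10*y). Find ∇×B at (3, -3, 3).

(19, 30, 9)

(∇×B)₁ = ∂B₃/∂y − ∂B₂/∂z = -3*x - 4*y + 2*z + 10
(∇×B)₂ = ∂B₁/∂z − ∂B₃/∂x = 6*z + 12
(∇×B)₃ = ∂B₂/∂x − ∂B₁/∂y = 3*z
∇×B = (-3*x - 4*y + 2*z + 10, 6*z + 12, 3*z)
At (3, -3, 3): (19, 30, 9).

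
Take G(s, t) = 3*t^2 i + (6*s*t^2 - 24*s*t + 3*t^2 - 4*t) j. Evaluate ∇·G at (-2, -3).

∂G₁/∂s = 0
∂G₂/∂t = 12*s*t - 24*s + 6*t - 4
∇·G = 12*s*t - 24*s + 6*t - 4
At (-2, -3): 98.

98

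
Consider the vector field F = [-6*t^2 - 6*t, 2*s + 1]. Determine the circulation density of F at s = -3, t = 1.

20

∂F₂/∂s = 2
∂F₁/∂t = -12*t - 6
Scalar curl = 12*t + 8
At (-3, 1): 20.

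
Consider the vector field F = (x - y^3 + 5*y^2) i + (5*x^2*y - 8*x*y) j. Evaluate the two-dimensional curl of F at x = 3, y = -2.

∂F₂/∂x = 10*x*y - 8*y
∂F₁/∂y = -3*y^2 + 10*y
Scalar curl = 10*x*y + 3*y^2 - 18*y
At (3, -2): -12.

-12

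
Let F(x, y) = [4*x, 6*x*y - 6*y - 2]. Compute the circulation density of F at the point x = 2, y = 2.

∂F₂/∂x = 6*y
∂F₁/∂y = 0
Scalar curl = 6*y
At (2, 2): 12.

12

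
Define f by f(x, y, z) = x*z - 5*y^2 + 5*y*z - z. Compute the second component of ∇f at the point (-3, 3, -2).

-40

(∇f)_2 = ∂f/∂y = -10*y + 5*z
At (-3, 3, -2): -40.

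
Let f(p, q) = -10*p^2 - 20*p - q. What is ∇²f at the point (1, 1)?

-20

∂²f/∂p² = -20
∂²f/∂q² = 0
∇²f = -20
At (1, 1): -20.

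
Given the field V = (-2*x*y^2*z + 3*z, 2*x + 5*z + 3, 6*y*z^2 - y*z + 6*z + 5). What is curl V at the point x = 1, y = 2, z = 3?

(46, -5, 26)

(∇×V)₁ = ∂V₃/∂y − ∂V₂/∂z = 6*z^2 - z - 5
(∇×V)₂ = ∂V₁/∂z − ∂V₃/∂x = -2*x*y^2 + 3
(∇×V)₃ = ∂V₂/∂x − ∂V₁/∂y = 4*x*y*z + 2
∇×V = (6*z^2 - z - 5, -2*x*y^2 + 3, 4*x*y*z + 2)
At (1, 2, 3): (46, -5, 26).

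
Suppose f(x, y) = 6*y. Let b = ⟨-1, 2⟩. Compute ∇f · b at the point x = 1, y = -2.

∂f/∂x = 0
∂f/∂y = 6
∇f at (1, -2) = (0, 6)
∇f · b = (0)(-1) + (6)(2) = 12

12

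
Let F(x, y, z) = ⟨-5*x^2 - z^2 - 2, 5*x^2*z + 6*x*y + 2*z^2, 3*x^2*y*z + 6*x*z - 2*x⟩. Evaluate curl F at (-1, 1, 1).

(∇×F)₁ = ∂F₃/∂y − ∂F₂/∂z = 3*x^2*z - 5*x^2 - 4*z
(∇×F)₂ = ∂F₁/∂z − ∂F₃/∂x = -6*x*y*z - 8*z + 2
(∇×F)₃ = ∂F₂/∂x − ∂F₁/∂y = 10*x*z + 6*y
∇×F = (3*x^2*z - 5*x^2 - 4*z, -6*x*y*z - 8*z + 2, 10*x*z + 6*y)
At (-1, 1, 1): (-6, 0, -4).

(-6, 0, -4)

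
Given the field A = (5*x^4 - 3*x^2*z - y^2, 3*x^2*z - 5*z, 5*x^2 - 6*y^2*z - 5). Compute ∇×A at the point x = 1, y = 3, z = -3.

(110, -13, -12)

(∇×A)₁ = ∂A₃/∂y − ∂A₂/∂z = -3*x^2 - 12*y*z + 5
(∇×A)₂ = ∂A₁/∂z − ∂A₃/∂x = -3*x^2 - 10*x
(∇×A)₃ = ∂A₂/∂x − ∂A₁/∂y = 6*x*z + 2*y
∇×A = (-3*x^2 - 12*y*z + 5, -3*x^2 - 10*x, 6*x*z + 2*y)
At (1, 3, -3): (110, -13, -12).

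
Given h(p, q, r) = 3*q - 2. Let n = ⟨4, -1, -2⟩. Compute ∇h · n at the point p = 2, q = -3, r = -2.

-3

∂h/∂p = 0
∂h/∂q = 3
∂h/∂r = 0
∇h at (2, -3, -2) = (0, 3, 0)
∇h · n = (0)(4) + (3)(-1) + (0)(-2) = -3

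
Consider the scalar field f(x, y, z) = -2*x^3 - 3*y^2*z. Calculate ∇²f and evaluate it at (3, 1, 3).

∂²f/∂x² = -12*x
∂²f/∂y² = -6*z
∂²f/∂z² = 0
∇²f = -12*x - 6*z
At (3, 1, 3): -54.

-54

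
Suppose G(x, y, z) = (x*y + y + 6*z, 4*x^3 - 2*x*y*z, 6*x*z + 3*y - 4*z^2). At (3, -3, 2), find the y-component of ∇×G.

-6

(∇×G)_2 = ∂G₁/∂z − ∂G₃/∂x
= 6 − (6*z)
= -6*z + 6
At (3, -3, 2): -6.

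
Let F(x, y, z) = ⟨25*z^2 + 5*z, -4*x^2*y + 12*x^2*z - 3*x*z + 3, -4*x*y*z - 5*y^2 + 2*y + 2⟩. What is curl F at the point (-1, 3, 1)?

(∇×F)₁ = ∂F₃/∂y − ∂F₂/∂z = -12*x^2 - 4*x*z + 3*x - 10*y + 2
(∇×F)₂ = ∂F₁/∂z − ∂F₃/∂x = 4*y*z + 50*z + 5
(∇×F)₃ = ∂F₂/∂x − ∂F₁/∂y = -8*x*y + 24*x*z - 3*z
∇×F = (-12*x^2 - 4*x*z + 3*x - 10*y + 2, 4*y*z + 50*z + 5, -8*x*y + 24*x*z - 3*z)
At (-1, 3, 1): (-39, 67, -3).

(-39, 67, -3)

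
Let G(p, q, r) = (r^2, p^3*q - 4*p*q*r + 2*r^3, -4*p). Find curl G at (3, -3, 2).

(∇×G)₁ = ∂G₃/∂q − ∂G₂/∂r = 4*p*q - 6*r^2
(∇×G)₂ = ∂G₁/∂r − ∂G₃/∂p = 2*r + 4
(∇×G)₃ = ∂G₂/∂p − ∂G₁/∂q = 3*p^2*q - 4*q*r
∇×G = (4*p*q - 6*r^2, 2*r + 4, 3*p^2*q - 4*q*r)
At (3, -3, 2): (-60, 8, -57).

(-60, 8, -57)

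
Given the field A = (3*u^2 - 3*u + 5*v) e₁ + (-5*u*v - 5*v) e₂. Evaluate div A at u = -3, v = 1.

∂A₁/∂u = 6*u - 3
∂A₂/∂v = -5*u - 5
∇·A = u - 8
At (-3, 1): -11.

-11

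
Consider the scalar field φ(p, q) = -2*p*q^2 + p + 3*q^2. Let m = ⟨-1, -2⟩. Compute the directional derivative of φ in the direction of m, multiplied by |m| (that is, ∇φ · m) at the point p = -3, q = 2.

-65

∂φ/∂p = -2*q^2 + 1
∂φ/∂q = -4*p*q + 6*q
∇φ at (-3, 2) = (-7, 36)
∇φ · m = (-7)(-1) + (36)(-2) = -65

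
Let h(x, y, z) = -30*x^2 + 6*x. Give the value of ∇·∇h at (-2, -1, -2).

∂²h/∂x² = -60
∂²h/∂y² = 0
∂²h/∂z² = 0
∇²h = -60
At (-2, -1, -2): -60.

-60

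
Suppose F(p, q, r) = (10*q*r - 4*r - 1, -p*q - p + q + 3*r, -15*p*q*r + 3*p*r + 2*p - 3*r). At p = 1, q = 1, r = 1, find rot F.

(-18, 16, -12)

(∇×F)₁ = ∂F₃/∂q − ∂F₂/∂r = -15*p*r - 3
(∇×F)₂ = ∂F₁/∂r − ∂F₃/∂p = 15*q*r + 10*q - 3*r - 6
(∇×F)₃ = ∂F₂/∂p − ∂F₁/∂q = -q - 10*r - 1
∇×F = (-15*p*r - 3, 15*q*r + 10*q - 3*r - 6, -q - 10*r - 1)
At (1, 1, 1): (-18, 16, -12).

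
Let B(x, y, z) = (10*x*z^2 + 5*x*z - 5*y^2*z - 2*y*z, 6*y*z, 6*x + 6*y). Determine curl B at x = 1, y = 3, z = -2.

(-12, -92, -64)

(∇×B)₁ = ∂B₃/∂y − ∂B₂/∂z = -6*y + 6
(∇×B)₂ = ∂B₁/∂z − ∂B₃/∂x = 20*x*z + 5*x - 5*y^2 - 2*y - 6
(∇×B)₃ = ∂B₂/∂x − ∂B₁/∂y = 10*y*z + 2*z
∇×B = (-6*y + 6, 20*x*z + 5*x - 5*y^2 - 2*y - 6, 10*y*z + 2*z)
At (1, 3, -2): (-12, -92, -64).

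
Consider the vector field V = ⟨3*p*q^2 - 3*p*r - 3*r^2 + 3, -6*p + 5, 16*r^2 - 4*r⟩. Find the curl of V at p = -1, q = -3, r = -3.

(∇×V)₁ = ∂V₃/∂q − ∂V₂/∂r = 0
(∇×V)₂ = ∂V₁/∂r − ∂V₃/∂p = -3*p - 6*r
(∇×V)₃ = ∂V₂/∂p − ∂V₁/∂q = -6*p*q - 6
∇×V = (0, -3*p - 6*r, -6*p*q - 6)
At (-1, -3, -3): (0, 21, -24).

(0, 21, -24)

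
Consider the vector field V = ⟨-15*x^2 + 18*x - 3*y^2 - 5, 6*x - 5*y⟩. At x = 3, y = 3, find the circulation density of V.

∂V₂/∂x = 6
∂V₁/∂y = -6*y
Scalar curl = 6*y + 6
At (3, 3): 24.

24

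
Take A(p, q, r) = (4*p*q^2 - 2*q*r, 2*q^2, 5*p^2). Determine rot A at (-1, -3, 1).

(0, 16, -22)

(∇×A)₁ = ∂A₃/∂q − ∂A₂/∂r = 0
(∇×A)₂ = ∂A₁/∂r − ∂A₃/∂p = -10*p - 2*q
(∇×A)₃ = ∂A₂/∂p − ∂A₁/∂q = -8*p*q + 2*r
∇×A = (0, -10*p - 2*q, -8*p*q + 2*r)
At (-1, -3, 1): (0, 16, -22).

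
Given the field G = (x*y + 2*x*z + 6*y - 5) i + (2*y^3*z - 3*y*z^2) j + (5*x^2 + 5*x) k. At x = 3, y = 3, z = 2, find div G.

∂G₁/∂x = y + 2*z
∂G₂/∂y = 6*y^2*z - 3*z^2
∂G₃/∂z = 0
∇·G = 6*y^2*z + y - 3*z^2 + 2*z
At (3, 3, 2): 103.

103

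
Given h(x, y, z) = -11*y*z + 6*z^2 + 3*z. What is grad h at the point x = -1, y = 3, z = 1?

(0, -11, -18)

∂h/∂x = 0
∂h/∂y = -11*z
∂h/∂z = -11*y + 12*z + 3
∇h = (0, -11*z, -11*y + 12*z + 3)
At (-1, 3, 1): (0, -11, -18).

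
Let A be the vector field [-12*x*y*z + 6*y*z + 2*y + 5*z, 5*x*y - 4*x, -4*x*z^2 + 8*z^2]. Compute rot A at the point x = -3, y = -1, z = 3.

(∇×A)₁ = ∂A₃/∂y − ∂A₂/∂z = 0
(∇×A)₂ = ∂A₁/∂z − ∂A₃/∂x = -12*x*y + 6*y + 4*z^2 + 5
(∇×A)₃ = ∂A₂/∂x − ∂A₁/∂y = 12*x*z + 5*y - 6*z - 6
∇×A = (0, -12*x*y + 6*y + 4*z^2 + 5, 12*x*z + 5*y - 6*z - 6)
At (-3, -1, 3): (0, -1, -137).

(0, -1, -137)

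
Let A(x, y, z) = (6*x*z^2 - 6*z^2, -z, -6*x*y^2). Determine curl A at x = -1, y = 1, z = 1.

(∇×A)₁ = ∂A₃/∂y − ∂A₂/∂z = -12*x*y + 1
(∇×A)₂ = ∂A₁/∂z − ∂A₃/∂x = 12*x*z + 6*y^2 - 12*z
(∇×A)₃ = ∂A₂/∂x − ∂A₁/∂y = 0
∇×A = (-12*x*y + 1, 12*x*z + 6*y^2 - 12*z, 0)
At (-1, 1, 1): (13, -18, 0).

(13, -18, 0)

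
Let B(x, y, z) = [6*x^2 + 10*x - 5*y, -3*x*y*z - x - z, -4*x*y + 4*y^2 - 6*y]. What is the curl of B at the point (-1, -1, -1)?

(-6, -4, 1)

(∇×B)₁ = ∂B₃/∂y − ∂B₂/∂z = 3*x*y - 4*x + 8*y - 5
(∇×B)₂ = ∂B₁/∂z − ∂B₃/∂x = 4*y
(∇×B)₃ = ∂B₂/∂x − ∂B₁/∂y = -3*y*z + 4
∇×B = (3*x*y - 4*x + 8*y - 5, 4*y, -3*y*z + 4)
At (-1, -1, -1): (-6, -4, 1).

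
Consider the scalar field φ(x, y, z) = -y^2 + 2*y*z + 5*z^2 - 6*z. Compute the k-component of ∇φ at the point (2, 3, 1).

(∇φ)_3 = ∂φ/∂z = 2*y + 10*z - 6
At (2, 3, 1): 10.

10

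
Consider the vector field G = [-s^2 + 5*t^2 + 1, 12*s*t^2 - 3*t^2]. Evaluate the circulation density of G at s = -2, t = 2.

28

∂G₂/∂s = 12*t^2
∂G₁/∂t = 10*t
Scalar curl = 12*t^2 - 10*t
At (-2, 2): 28.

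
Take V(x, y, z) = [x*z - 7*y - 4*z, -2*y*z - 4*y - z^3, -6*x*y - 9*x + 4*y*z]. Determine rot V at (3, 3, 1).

(∇×V)₁ = ∂V₃/∂y − ∂V₂/∂z = -6*x + 2*y + 3*z^2 + 4*z
(∇×V)₂ = ∂V₁/∂z − ∂V₃/∂x = x + 6*y + 5
(∇×V)₃ = ∂V₂/∂x − ∂V₁/∂y = 7
∇×V = (-6*x + 2*y + 3*z^2 + 4*z, x + 6*y + 5, 7)
At (3, 3, 1): (-5, 26, 7).

(-5, 26, 7)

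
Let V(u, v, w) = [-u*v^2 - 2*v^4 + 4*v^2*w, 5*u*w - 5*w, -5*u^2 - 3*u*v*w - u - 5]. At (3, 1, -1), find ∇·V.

∂V₁/∂u = -v^2
∂V₂/∂v = 0
∂V₃/∂w = -3*u*v
∇·V = -3*u*v - v^2
At (3, 1, -1): -10.

-10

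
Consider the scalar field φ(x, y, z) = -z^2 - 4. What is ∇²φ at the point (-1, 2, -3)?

-2

∂²φ/∂x² = 0
∂²φ/∂y² = 0
∂²φ/∂z² = -2
∇²φ = -2
At (-1, 2, -3): -2.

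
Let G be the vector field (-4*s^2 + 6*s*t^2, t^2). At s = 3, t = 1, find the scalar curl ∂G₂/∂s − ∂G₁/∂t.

-36

∂G₂/∂s = 0
∂G₁/∂t = 12*s*t
Scalar curl = -12*s*t
At (3, 1): -36.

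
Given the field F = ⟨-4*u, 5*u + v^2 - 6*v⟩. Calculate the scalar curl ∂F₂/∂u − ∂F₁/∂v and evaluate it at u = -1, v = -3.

∂F₂/∂u = 5
∂F₁/∂v = 0
Scalar curl = 5
At (-1, -3): 5.

5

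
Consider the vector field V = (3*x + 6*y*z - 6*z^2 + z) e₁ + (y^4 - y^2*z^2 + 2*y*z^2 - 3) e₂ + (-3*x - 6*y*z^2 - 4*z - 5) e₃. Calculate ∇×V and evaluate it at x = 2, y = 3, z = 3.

(∇×V)₁ = ∂V₃/∂y − ∂V₂/∂z = 2*y^2*z - 4*y*z - 6*z^2
(∇×V)₂ = ∂V₁/∂z − ∂V₃/∂x = 6*y - 12*z + 4
(∇×V)₃ = ∂V₂/∂x − ∂V₁/∂y = -6*z
∇×V = (2*y^2*z - 4*y*z - 6*z^2, 6*y - 12*z + 4, -6*z)
At (2, 3, 3): (-36, -14, -18).

(-36, -14, -18)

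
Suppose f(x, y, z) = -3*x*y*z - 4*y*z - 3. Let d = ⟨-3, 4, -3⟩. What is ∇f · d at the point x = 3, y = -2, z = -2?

∂f/∂x = -3*y*z
∂f/∂y = -3*x*z - 4*z
∂f/∂z = -3*x*y - 4*y
∇f at (3, -2, -2) = (-12, 26, 26)
∇f · d = (-12)(-3) + (26)(4) + (26)(-3) = 62

62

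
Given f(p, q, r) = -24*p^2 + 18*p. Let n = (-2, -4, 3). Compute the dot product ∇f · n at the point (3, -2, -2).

∂f/∂p = -48*p + 18
∂f/∂q = 0
∂f/∂r = 0
∇f at (3, -2, -2) = (-126, 0, 0)
∇f · n = (-126)(-2) + (0)(-4) + (0)(3) = 252

252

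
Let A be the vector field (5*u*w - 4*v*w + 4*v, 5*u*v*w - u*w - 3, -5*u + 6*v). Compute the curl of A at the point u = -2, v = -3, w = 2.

(∇×A)₁ = ∂A₃/∂v − ∂A₂/∂w = -5*u*v + u + 6
(∇×A)₂ = ∂A₁/∂w − ∂A₃/∂u = 5*u - 4*v + 5
(∇×A)₃ = ∂A₂/∂u − ∂A₁/∂v = 5*v*w + 3*w - 4
∇×A = (-5*u*v + u + 6, 5*u - 4*v + 5, 5*v*w + 3*w - 4)
At (-2, -3, 2): (-26, 7, -28).

(-26, 7, -28)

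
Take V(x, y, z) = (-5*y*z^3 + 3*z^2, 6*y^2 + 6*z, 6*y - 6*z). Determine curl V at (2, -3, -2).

(∇×V)₁ = ∂V₃/∂y − ∂V₂/∂z = 0
(∇×V)₂ = ∂V₁/∂z − ∂V₃/∂x = -15*y*z^2 + 6*z
(∇×V)₃ = ∂V₂/∂x − ∂V₁/∂y = 5*z^3
∇×V = (0, -15*y*z^2 + 6*z, 5*z^3)
At (2, -3, -2): (0, 168, -40).

(0, 168, -40)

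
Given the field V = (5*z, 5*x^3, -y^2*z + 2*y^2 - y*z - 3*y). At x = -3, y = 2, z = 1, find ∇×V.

(∇×V)₁ = ∂V₃/∂y − ∂V₂/∂z = -2*y*z + 4*y - z - 3
(∇×V)₂ = ∂V₁/∂z − ∂V₃/∂x = 5
(∇×V)₃ = ∂V₂/∂x − ∂V₁/∂y = 15*x^2
∇×V = (-2*y*z + 4*y - z - 3, 5, 15*x^2)
At (-3, 2, 1): (0, 5, 135).

(0, 5, 135)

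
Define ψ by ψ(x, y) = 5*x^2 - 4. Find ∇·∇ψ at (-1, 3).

10

∂²ψ/∂x² = 10
∂²ψ/∂y² = 0
∇²ψ = 10
At (-1, 3): 10.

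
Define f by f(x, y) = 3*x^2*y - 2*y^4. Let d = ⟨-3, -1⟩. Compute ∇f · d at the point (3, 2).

-71

∂f/∂x = 6*x*y
∂f/∂y = 3*x^2 - 8*y^3
∇f at (3, 2) = (36, -37)
∇f · d = (36)(-3) + (-37)(-1) = -71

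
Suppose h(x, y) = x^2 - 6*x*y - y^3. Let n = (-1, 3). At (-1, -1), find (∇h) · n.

∂h/∂x = 2*x - 6*y
∂h/∂y = -6*x - 3*y^2
∇h at (-1, -1) = (4, 3)
∇h · n = (4)(-1) + (3)(3) = 5

5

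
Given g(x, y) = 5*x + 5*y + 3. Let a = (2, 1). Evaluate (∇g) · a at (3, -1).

15

∂g/∂x = 5
∂g/∂y = 5
∇g at (3, -1) = (5, 5)
∇g · a = (5)(2) + (5)(1) = 15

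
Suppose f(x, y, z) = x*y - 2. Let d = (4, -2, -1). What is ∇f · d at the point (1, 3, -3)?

∂f/∂x = y
∂f/∂y = x
∂f/∂z = 0
∇f at (1, 3, -3) = (3, 1, 0)
∇f · d = (3)(4) + (1)(-2) + (0)(-1) = 10

10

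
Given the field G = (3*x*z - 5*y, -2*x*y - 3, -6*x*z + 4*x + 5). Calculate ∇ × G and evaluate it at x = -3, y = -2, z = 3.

(0, 5, 9)

(∇×G)₁ = ∂G₃/∂y − ∂G₂/∂z = 0
(∇×G)₂ = ∂G₁/∂z − ∂G₃/∂x = 3*x + 6*z - 4
(∇×G)₃ = ∂G₂/∂x − ∂G₁/∂y = -2*y + 5
∇×G = (0, 3*x + 6*z - 4, -2*y + 5)
At (-3, -2, 3): (0, 5, 9).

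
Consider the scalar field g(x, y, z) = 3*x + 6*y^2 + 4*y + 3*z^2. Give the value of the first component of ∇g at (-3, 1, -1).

3

(∇g)_1 = ∂g/∂x = 3
At (-3, 1, -1): 3.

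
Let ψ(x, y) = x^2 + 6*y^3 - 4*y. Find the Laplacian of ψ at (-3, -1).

-34

∂²ψ/∂x² = 2
∂²ψ/∂y² = 36*y
∇²ψ = 36*y + 2
At (-3, -1): -34.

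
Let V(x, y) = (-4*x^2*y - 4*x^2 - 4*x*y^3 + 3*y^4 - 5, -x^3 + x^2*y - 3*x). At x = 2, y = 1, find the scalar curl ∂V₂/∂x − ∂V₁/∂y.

17

∂V₂/∂x = -3*x^2 + 2*x*y - 3
∂V₁/∂y = -4*x^2 - 12*x*y^2 + 12*y^3
Scalar curl = x^2 + 12*x*y^2 + 2*x*y - 12*y^3 - 3
At (2, 1): 17.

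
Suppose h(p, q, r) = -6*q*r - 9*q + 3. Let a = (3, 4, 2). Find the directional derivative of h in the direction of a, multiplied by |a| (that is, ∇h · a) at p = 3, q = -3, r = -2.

∂h/∂p = 0
∂h/∂q = -6*r - 9
∂h/∂r = -6*q
∇h at (3, -3, -2) = (0, 3, 18)
∇h · a = (0)(3) + (3)(4) + (18)(2) = 48

48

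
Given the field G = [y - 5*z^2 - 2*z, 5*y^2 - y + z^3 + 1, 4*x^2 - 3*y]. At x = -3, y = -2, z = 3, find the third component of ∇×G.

-1

(∇×G)_3 = ∂G₂/∂x − ∂G₁/∂y
= 0 − (1)
= -1
At (-3, -2, 3): -1.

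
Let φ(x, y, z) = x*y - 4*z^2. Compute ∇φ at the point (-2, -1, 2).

∂φ/∂x = y
∂φ/∂y = x
∂φ/∂z = -8*z
∇φ = (y, x, -8*z)
At (-2, -1, 2): (-1, -2, -16).

(-1, -2, -16)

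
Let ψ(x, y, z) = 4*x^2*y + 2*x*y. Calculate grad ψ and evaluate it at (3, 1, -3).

∂ψ/∂x = 8*x*y + 2*y
∂ψ/∂y = 4*x^2 + 2*x
∂ψ/∂z = 0
∇ψ = (8*x*y + 2*y, 4*x^2 + 2*x, 0)
At (3, 1, -3): (26, 42, 0).

(26, 42, 0)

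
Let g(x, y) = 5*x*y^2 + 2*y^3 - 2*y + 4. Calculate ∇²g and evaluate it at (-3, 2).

-6

∂²g/∂x² = 0
∂²g/∂y² = 2*(5*x + 6*y)
∇²g = 10*x + 12*y
At (-3, 2): -6.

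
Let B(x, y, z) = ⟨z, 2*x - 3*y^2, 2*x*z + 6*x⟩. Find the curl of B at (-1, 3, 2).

(∇×B)₁ = ∂B₃/∂y − ∂B₂/∂z = 0
(∇×B)₂ = ∂B₁/∂z − ∂B₃/∂x = -2*z - 5
(∇×B)₃ = ∂B₂/∂x − ∂B₁/∂y = 2
∇×B = (0, -2*z - 5, 2)
At (-1, 3, 2): (0, -9, 2).

(0, -9, 2)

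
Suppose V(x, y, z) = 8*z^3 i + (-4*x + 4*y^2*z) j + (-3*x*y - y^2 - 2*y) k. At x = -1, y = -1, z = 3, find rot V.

(-1, 213, -4)

(∇×V)₁ = ∂V₃/∂y − ∂V₂/∂z = -3*x - 4*y^2 - 2*y - 2
(∇×V)₂ = ∂V₁/∂z − ∂V₃/∂x = 3*y + 24*z^2
(∇×V)₃ = ∂V₂/∂x − ∂V₁/∂y = -4
∇×V = (-3*x - 4*y^2 - 2*y - 2, 3*y + 24*z^2, -4)
At (-1, -1, 3): (-1, 213, -4).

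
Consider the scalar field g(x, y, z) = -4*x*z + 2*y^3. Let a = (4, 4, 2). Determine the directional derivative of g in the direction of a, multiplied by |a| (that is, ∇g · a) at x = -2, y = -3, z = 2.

200

∂g/∂x = -4*z
∂g/∂y = 6*y^2
∂g/∂z = -4*x
∇g at (-2, -3, 2) = (-8, 54, 8)
∇g · a = (-8)(4) + (54)(4) + (8)(2) = 200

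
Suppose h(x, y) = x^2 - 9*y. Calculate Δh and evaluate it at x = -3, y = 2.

2

∂²h/∂x² = 2
∂²h/∂y² = 0
∇²h = 2
At (-3, 2): 2.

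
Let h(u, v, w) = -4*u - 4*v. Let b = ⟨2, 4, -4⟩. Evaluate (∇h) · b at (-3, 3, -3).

-24

∂h/∂u = -4
∂h/∂v = -4
∂h/∂w = 0
∇h at (-3, 3, -3) = (-4, -4, 0)
∇h · b = (-4)(2) + (-4)(4) + (0)(-4) = -24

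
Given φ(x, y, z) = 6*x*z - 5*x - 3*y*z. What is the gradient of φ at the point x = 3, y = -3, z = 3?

(13, -9, 27)

∂φ/∂x = 6*z - 5
∂φ/∂y = -3*z
∂φ/∂z = 6*x - 3*y
∇φ = (6*z - 5, -3*z, 6*x - 3*y)
At (3, -3, 3): (13, -9, 27).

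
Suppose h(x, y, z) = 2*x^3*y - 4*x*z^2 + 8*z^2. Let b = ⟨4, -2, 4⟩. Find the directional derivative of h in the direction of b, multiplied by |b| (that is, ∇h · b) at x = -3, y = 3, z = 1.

900

∂h/∂x = 6*x^2*y - 4*z^2
∂h/∂y = 2*x^3
∂h/∂z = -8*x*z + 16*z
∇h at (-3, 3, 1) = (158, -54, 40)
∇h · b = (158)(4) + (-54)(-2) + (40)(4) = 900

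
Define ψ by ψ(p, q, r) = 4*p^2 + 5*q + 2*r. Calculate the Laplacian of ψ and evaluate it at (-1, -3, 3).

8

∂²ψ/∂p² = 8
∂²ψ/∂q² = 0
∂²ψ/∂r² = 0
∇²ψ = 8
At (-1, -3, 3): 8.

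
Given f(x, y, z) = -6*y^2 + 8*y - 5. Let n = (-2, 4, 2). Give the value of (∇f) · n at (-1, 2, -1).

-64

∂f/∂x = 0
∂f/∂y = -12*y + 8
∂f/∂z = 0
∇f at (-1, 2, -1) = (0, -16, 0)
∇f · n = (0)(-2) + (-16)(4) + (0)(2) = -64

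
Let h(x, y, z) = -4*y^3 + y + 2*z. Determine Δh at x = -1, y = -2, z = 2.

∂²h/∂x² = 0
∂²h/∂y² = -24*y
∂²h/∂z² = 0
∇²h = -24*y
At (-1, -2, 2): 48.

48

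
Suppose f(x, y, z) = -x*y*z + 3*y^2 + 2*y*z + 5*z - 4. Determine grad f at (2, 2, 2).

∂f/∂x = -y*z
∂f/∂y = -x*z + 6*y + 2*z
∂f/∂z = -x*y + 2*y + 5
∇f = (-y*z, -x*z + 6*y + 2*z, -x*y + 2*y + 5)
At (2, 2, 2): (-4, 12, 5).

(-4, 12, 5)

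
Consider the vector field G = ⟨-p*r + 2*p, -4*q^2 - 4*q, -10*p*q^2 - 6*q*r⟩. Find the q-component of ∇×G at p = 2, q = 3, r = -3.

(∇×G)_2 = ∂G₁/∂r − ∂G₃/∂p
= -p − (-10*q^2)
= -p + 10*q^2
At (2, 3, -3): 88.

88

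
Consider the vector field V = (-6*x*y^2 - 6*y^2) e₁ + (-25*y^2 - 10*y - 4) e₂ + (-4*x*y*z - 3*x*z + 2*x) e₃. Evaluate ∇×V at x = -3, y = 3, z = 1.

(∇×V)₁ = ∂V₃/∂y − ∂V₂/∂z = -4*x*z
(∇×V)₂ = ∂V₁/∂z − ∂V₃/∂x = 4*y*z + 3*z - 2
(∇×V)₃ = ∂V₂/∂x − ∂V₁/∂y = 12*x*y + 12*y
∇×V = (-4*x*z, 4*y*z + 3*z - 2, 12*x*y + 12*y)
At (-3, 3, 1): (12, 13, -72).

(12, 13, -72)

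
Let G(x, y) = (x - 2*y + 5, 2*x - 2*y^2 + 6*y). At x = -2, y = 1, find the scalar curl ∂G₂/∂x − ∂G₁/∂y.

∂G₂/∂x = 2
∂G₁/∂y = -2
Scalar curl = 4
At (-2, 1): 4.

4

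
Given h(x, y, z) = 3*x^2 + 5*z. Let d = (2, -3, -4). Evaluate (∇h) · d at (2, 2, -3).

4

∂h/∂x = 6*x
∂h/∂y = 0
∂h/∂z = 5
∇h at (2, 2, -3) = (12, 0, 5)
∇h · d = (12)(2) + (0)(-3) + (5)(-4) = 4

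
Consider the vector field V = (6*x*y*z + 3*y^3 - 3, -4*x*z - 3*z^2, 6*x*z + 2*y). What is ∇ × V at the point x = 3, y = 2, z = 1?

(∇×V)₁ = ∂V₃/∂y − ∂V₂/∂z = 4*x + 6*z + 2
(∇×V)₂ = ∂V₁/∂z − ∂V₃/∂x = 6*x*y - 6*z
(∇×V)₃ = ∂V₂/∂x − ∂V₁/∂y = -6*x*z - 9*y^2 - 4*z
∇×V = (4*x + 6*z + 2, 6*x*y - 6*z, -6*x*z - 9*y^2 - 4*z)
At (3, 2, 1): (20, 30, -58).

(20, 30, -58)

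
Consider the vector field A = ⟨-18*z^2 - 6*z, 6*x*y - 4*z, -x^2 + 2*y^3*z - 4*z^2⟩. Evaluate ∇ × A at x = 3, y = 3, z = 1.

(∇×A)₁ = ∂A₃/∂y − ∂A₂/∂z = 6*y^2*z + 4
(∇×A)₂ = ∂A₁/∂z − ∂A₃/∂x = 2*x - 36*z - 6
(∇×A)₃ = ∂A₂/∂x − ∂A₁/∂y = 6*y
∇×A = (6*y^2*z + 4, 2*x - 36*z - 6, 6*y)
At (3, 3, 1): (58, -36, 18).

(58, -36, 18)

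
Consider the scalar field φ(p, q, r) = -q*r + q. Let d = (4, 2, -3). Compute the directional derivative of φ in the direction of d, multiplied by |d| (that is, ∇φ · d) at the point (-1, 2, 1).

6

∂φ/∂p = 0
∂φ/∂q = -r + 1
∂φ/∂r = -q
∇φ at (-1, 2, 1) = (0, 0, -2)
∇φ · d = (0)(4) + (0)(2) + (-2)(-3) = 6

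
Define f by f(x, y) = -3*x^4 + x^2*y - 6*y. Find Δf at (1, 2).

∂²f/∂x² = 2*(-18*x^2 + y)
∂²f/∂y² = 0
∇²f = -36*x^2 + 2*y
At (1, 2): -32.

-32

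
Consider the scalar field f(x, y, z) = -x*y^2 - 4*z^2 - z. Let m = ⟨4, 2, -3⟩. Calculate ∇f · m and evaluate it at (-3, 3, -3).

-69

∂f/∂x = -y^2
∂f/∂y = -2*x*y
∂f/∂z = -8*z - 1
∇f at (-3, 3, -3) = (-9, 18, 23)
∇f · m = (-9)(4) + (18)(2) + (23)(-3) = -69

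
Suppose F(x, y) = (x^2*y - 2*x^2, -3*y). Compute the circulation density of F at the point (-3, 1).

-9

∂F₂/∂x = 0
∂F₁/∂y = x^2
Scalar curl = -x^2
At (-3, 1): -9.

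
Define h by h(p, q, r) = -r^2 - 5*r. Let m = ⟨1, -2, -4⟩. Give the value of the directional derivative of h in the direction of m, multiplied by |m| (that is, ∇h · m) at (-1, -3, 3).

∂h/∂p = 0
∂h/∂q = 0
∂h/∂r = -2*r - 5
∇h at (-1, -3, 3) = (0, 0, -11)
∇h · m = (0)(1) + (0)(-2) + (-11)(-4) = 44

44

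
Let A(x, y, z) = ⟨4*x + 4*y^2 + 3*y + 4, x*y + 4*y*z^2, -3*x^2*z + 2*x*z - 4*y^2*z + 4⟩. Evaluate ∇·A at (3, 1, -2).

-2

∂A₁/∂x = 4
∂A₂/∂y = x + 4*z^2
∂A₃/∂z = -3*x^2 + 2*x - 4*y^2
∇·A = -3*x^2 + 3*x - 4*y^2 + 4*z^2 + 4
At (3, 1, -2): -2.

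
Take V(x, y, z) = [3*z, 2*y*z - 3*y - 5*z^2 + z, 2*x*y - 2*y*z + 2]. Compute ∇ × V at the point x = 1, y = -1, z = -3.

(∇×V)₁ = ∂V₃/∂y − ∂V₂/∂z = 2*x - 2*y + 8*z - 1
(∇×V)₂ = ∂V₁/∂z − ∂V₃/∂x = -2*y + 3
(∇×V)₃ = ∂V₂/∂x − ∂V₁/∂y = 0
∇×V = (2*x - 2*y + 8*z - 1, -2*y + 3, 0)
At (1, -1, -3): (-21, 5, 0).

(-21, 5, 0)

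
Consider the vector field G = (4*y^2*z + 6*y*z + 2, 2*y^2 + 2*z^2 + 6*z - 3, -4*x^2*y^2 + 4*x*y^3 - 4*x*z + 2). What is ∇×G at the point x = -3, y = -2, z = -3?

(6, -72, -30)

(∇×G)₁ = ∂G₃/∂y − ∂G₂/∂z = -8*x^2*y + 12*x*y^2 - 4*z - 6
(∇×G)₂ = ∂G₁/∂z − ∂G₃/∂x = 8*x*y^2 - 4*y^3 + 4*y^2 + 6*y + 4*z
(∇×G)₃ = ∂G₂/∂x − ∂G₁/∂y = -8*y*z - 6*z
∇×G = (-8*x^2*y + 12*x*y^2 - 4*z - 6, 8*x*y^2 - 4*y^3 + 4*y^2 + 6*y + 4*z, -8*y*z - 6*z)
At (-3, -2, -3): (6, -72, -30).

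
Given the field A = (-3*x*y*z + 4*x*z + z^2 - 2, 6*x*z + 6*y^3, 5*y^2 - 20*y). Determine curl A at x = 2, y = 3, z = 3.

(-2, -4, 36)

(∇×A)₁ = ∂A₃/∂y − ∂A₂/∂z = -6*x + 10*y - 20
(∇×A)₂ = ∂A₁/∂z − ∂A₃/∂x = -3*x*y + 4*x + 2*z
(∇×A)₃ = ∂A₂/∂x − ∂A₁/∂y = 3*x*z + 6*z
∇×A = (-6*x + 10*y - 20, -3*x*y + 4*x + 2*z, 3*x*z + 6*z)
At (2, 3, 3): (-2, -4, 36).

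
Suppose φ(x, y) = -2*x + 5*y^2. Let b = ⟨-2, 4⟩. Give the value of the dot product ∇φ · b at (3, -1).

-36

∂φ/∂x = -2
∂φ/∂y = 10*y
∇φ at (3, -1) = (-2, -10)
∇φ · b = (-2)(-2) + (-10)(4) = -36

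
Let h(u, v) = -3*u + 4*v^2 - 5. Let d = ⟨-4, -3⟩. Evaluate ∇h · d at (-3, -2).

∂h/∂u = -3
∂h/∂v = 8*v
∇h at (-3, -2) = (-3, -16)
∇h · d = (-3)(-4) + (-16)(-3) = 60

60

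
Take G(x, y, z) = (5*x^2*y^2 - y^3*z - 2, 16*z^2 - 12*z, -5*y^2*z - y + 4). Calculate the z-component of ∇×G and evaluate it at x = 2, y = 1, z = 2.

-34

(∇×G)_3 = ∂G₂/∂x − ∂G₁/∂y
= 0 − (10*x^2*y - 3*y^2*z)
= -10*x^2*y + 3*y^2*z
At (2, 1, 2): -34.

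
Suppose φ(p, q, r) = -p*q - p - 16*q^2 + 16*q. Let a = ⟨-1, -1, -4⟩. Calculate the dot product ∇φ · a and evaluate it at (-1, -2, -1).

-82

∂φ/∂p = -q - 1
∂φ/∂q = -p - 32*q + 16
∂φ/∂r = 0
∇φ at (-1, -2, -1) = (1, 81, 0)
∇φ · a = (1)(-1) + (81)(-1) + (0)(-4) = -82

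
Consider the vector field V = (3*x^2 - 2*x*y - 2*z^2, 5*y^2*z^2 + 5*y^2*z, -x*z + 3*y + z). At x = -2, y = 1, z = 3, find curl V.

(∇×V)₁ = ∂V₃/∂y − ∂V₂/∂z = -10*y^2*z - 5*y^2 + 3
(∇×V)₂ = ∂V₁/∂z − ∂V₃/∂x = -3*z
(∇×V)₃ = ∂V₂/∂x − ∂V₁/∂y = 2*x
∇×V = (-10*y^2*z - 5*y^2 + 3, -3*z, 2*x)
At (-2, 1, 3): (-32, -9, -4).

(-32, -9, -4)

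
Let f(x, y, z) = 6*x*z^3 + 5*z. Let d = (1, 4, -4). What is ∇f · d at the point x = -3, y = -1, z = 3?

2086

∂f/∂x = 6*z^3
∂f/∂y = 0
∂f/∂z = 18*x*z^2 + 5
∇f at (-3, -1, 3) = (162, 0, -481)
∇f · d = (162)(1) + (0)(4) + (-481)(-4) = 2086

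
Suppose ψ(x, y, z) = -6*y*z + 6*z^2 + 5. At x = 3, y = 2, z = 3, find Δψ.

∂²ψ/∂x² = 0
∂²ψ/∂y² = 0
∂²ψ/∂z² = 12
∇²ψ = 12
At (3, 2, 3): 12.

12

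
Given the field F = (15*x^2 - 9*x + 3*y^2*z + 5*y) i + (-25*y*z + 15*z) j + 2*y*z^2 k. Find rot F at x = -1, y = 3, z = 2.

(∇×F)₁ = ∂F₃/∂y − ∂F₂/∂z = 25*y + 2*z^2 - 15
(∇×F)₂ = ∂F₁/∂z − ∂F₃/∂x = 3*y^2
(∇×F)₃ = ∂F₂/∂x − ∂F₁/∂y = -6*y*z - 5
∇×F = (25*y + 2*z^2 - 15, 3*y^2, -6*y*z - 5)
At (-1, 3, 2): (68, 27, -41).

(68, 27, -41)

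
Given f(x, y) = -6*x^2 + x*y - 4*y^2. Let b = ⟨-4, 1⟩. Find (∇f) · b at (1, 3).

∂f/∂x = -12*x + y
∂f/∂y = x - 8*y
∇f at (1, 3) = (-9, -23)
∇f · b = (-9)(-4) + (-23)(1) = 13

13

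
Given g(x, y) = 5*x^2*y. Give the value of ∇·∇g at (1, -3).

-30

∂²g/∂x² = 10*y
∂²g/∂y² = 0
∇²g = 10*y
At (1, -3): -30.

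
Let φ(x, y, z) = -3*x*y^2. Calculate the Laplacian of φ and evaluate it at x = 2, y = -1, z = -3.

∂²φ/∂x² = 0
∂²φ/∂y² = -6*x
∂²φ/∂z² = 0
∇²φ = -6*x
At (2, -1, -3): -12.

-12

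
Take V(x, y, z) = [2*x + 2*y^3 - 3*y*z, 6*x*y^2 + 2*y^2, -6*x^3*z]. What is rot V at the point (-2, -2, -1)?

(∇×V)₁ = ∂V₃/∂y − ∂V₂/∂z = 0
(∇×V)₂ = ∂V₁/∂z − ∂V₃/∂x = 18*x^2*z - 3*y
(∇×V)₃ = ∂V₂/∂x − ∂V₁/∂y = 3*z
∇×V = (0, 18*x^2*z - 3*y, 3*z)
At (-2, -2, -1): (0, -66, -3).

(0, -66, -3)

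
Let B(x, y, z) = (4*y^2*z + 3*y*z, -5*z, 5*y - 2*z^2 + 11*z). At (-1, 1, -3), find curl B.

(∇×B)₁ = ∂B₃/∂y − ∂B₂/∂z = 10
(∇×B)₂ = ∂B₁/∂z − ∂B₃/∂x = 4*y^2 + 3*y
(∇×B)₃ = ∂B₂/∂x − ∂B₁/∂y = -8*y*z - 3*z
∇×B = (10, 4*y^2 + 3*y, -8*y*z - 3*z)
At (-1, 1, -3): (10, 7, 33).

(10, 7, 33)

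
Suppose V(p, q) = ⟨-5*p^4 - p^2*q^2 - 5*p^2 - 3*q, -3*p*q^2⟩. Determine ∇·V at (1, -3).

∂V₁/∂p = -20*p^3 - 2*p*q^2 - 10*p
∂V₂/∂q = -6*p*q
∇·V = -20*p^3 - 2*p*q^2 - 6*p*q - 10*p
At (1, -3): -30.

-30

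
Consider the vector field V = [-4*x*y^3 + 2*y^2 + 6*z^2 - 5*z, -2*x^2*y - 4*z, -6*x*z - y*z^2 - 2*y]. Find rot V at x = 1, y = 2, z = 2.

(∇×V)₁ = ∂V₃/∂y − ∂V₂/∂z = -z^2 + 2
(∇×V)₂ = ∂V₁/∂z − ∂V₃/∂x = 18*z - 5
(∇×V)₃ = ∂V₂/∂x − ∂V₁/∂y = 12*x*y^2 - 4*x*y - 4*y
∇×V = (-z^2 + 2, 18*z - 5, 12*x*y^2 - 4*x*y - 4*y)
At (1, 2, 2): (-2, 31, 32).

(-2, 31, 32)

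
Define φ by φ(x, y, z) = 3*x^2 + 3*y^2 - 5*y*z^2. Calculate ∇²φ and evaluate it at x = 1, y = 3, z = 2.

-18

∂²φ/∂x² = 6
∂²φ/∂y² = 6
∂²φ/∂z² = -10*y
∇²φ = -10*y + 12
At (1, 3, 2): -18.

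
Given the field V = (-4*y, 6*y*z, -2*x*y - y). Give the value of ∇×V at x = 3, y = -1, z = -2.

(-1, -2, 4)

(∇×V)₁ = ∂V₃/∂y − ∂V₂/∂z = -2*x - 6*y - 1
(∇×V)₂ = ∂V₁/∂z − ∂V₃/∂x = 2*y
(∇×V)₃ = ∂V₂/∂x − ∂V₁/∂y = 4
∇×V = (-2*x - 6*y - 1, 2*y, 4)
At (3, -1, -2): (-1, -2, 4).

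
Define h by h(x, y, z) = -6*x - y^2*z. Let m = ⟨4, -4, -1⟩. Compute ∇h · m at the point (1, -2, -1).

∂h/∂x = -6
∂h/∂y = -2*y*z
∂h/∂z = -y^2
∇h at (1, -2, -1) = (-6, -4, -4)
∇h · m = (-6)(4) + (-4)(-4) + (-4)(-1) = -4

-4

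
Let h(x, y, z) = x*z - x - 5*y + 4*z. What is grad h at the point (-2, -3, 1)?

(0, -5, 2)

∂h/∂x = z - 1
∂h/∂y = -5
∂h/∂z = x + 4
∇h = (z - 1, -5, x + 4)
At (-2, -3, 1): (0, -5, 2).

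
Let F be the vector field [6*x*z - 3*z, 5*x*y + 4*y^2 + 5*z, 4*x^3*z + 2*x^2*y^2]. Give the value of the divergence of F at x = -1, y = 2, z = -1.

1

∂F₁/∂x = 6*z
∂F₂/∂y = 5*x + 8*y
∂F₃/∂z = 4*x^3
∇·F = 4*x^3 + 5*x + 8*y + 6*z
At (-1, 2, -1): 1.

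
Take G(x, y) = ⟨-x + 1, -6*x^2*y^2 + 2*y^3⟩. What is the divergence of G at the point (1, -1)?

∂G₁/∂x = -1
∂G₂/∂y = -12*x^2*y + 6*y^2
∇·G = -12*x^2*y + 6*y^2 - 1
At (1, -1): 17.

17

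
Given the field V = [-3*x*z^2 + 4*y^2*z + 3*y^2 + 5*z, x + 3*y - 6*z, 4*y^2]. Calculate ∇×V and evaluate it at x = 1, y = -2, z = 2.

(-10, 9, 45)

(∇×V)₁ = ∂V₃/∂y − ∂V₂/∂z = 8*y + 6
(∇×V)₂ = ∂V₁/∂z − ∂V₃/∂x = -6*x*z + 4*y^2 + 5
(∇×V)₃ = ∂V₂/∂x − ∂V₁/∂y = -8*y*z - 6*y + 1
∇×V = (8*y + 6, -6*x*z + 4*y^2 + 5, -8*y*z - 6*y + 1)
At (1, -2, 2): (-10, 9, 45).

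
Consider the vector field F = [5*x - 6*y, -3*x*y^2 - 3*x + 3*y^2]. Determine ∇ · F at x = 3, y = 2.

∂F₁/∂x = 5
∂F₂/∂y = -6*x*y + 6*y
∇·F = -6*x*y + 6*y + 5
At (3, 2): -19.

-19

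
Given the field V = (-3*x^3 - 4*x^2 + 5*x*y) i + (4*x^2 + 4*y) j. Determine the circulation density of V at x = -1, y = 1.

-3

∂V₂/∂x = 8*x
∂V₁/∂y = 5*x
Scalar curl = 3*x
At (-1, 1): -3.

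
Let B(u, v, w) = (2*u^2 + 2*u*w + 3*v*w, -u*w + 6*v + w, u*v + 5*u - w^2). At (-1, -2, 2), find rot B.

(∇×B)₁ = ∂B₃/∂v − ∂B₂/∂w = 2*u - 1
(∇×B)₂ = ∂B₁/∂w − ∂B₃/∂u = 2*u + 2*v - 5
(∇×B)₃ = ∂B₂/∂u − ∂B₁/∂v = -4*w
∇×B = (2*u - 1, 2*u + 2*v - 5, -4*w)
At (-1, -2, 2): (-3, -11, -8).

(-3, -11, -8)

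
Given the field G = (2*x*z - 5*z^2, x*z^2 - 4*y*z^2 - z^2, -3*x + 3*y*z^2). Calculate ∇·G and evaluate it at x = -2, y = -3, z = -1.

∂G₁/∂x = 2*z
∂G₂/∂y = -4*z^2
∂G₃/∂z = 6*y*z
∇·G = 6*y*z - 4*z^2 + 2*z
At (-2, -3, -1): 12.

12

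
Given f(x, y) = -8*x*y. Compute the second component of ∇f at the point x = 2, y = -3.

(∇f)_2 = ∂f/∂y = -8*x
At (2, -3): -16.

-16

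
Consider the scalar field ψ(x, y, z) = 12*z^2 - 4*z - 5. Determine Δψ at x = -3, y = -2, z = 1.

24

∂²ψ/∂x² = 0
∂²ψ/∂y² = 0
∂²ψ/∂z² = 24
∇²ψ = 24
At (-3, -2, 1): 24.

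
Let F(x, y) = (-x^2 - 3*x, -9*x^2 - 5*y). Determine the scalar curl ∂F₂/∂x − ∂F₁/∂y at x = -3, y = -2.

54

∂F₂/∂x = -18*x
∂F₁/∂y = 0
Scalar curl = -18*x
At (-3, -2): 54.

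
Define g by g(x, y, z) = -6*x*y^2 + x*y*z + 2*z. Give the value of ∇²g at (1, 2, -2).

∂²g/∂x² = 0
∂²g/∂y² = -12*x
∂²g/∂z² = 0
∇²g = -12*x
At (1, 2, -2): -12.

-12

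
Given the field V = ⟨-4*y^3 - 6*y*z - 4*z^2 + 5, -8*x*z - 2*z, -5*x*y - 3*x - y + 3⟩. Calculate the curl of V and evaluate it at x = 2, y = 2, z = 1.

(∇×V)₁ = ∂V₃/∂y − ∂V₂/∂z = 3*x + 1
(∇×V)₂ = ∂V₁/∂z − ∂V₃/∂x = -y - 8*z + 3
(∇×V)₃ = ∂V₂/∂x − ∂V₁/∂y = 12*y^2 - 2*z
∇×V = (3*x + 1, -y - 8*z + 3, 12*y^2 - 2*z)
At (2, 2, 1): (7, -7, 46).

(7, -7, 46)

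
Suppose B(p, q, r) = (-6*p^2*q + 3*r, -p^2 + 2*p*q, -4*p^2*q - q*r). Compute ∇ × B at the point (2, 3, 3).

(-19, 51, 26)

(∇×B)₁ = ∂B₃/∂q − ∂B₂/∂r = -4*p^2 - r
(∇×B)₂ = ∂B₁/∂r − ∂B₃/∂p = 8*p*q + 3
(∇×B)₃ = ∂B₂/∂p − ∂B₁/∂q = 6*p^2 - 2*p + 2*q
∇×B = (-4*p^2 - r, 8*p*q + 3, 6*p^2 - 2*p + 2*q)
At (2, 3, 3): (-19, 51, 26).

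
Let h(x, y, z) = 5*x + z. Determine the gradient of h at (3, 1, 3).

∂h/∂x = 5
∂h/∂y = 0
∂h/∂z = 1
∇h = (5, 0, 1)
At (3, 1, 3): (5, 0, 1).

(5, 0, 1)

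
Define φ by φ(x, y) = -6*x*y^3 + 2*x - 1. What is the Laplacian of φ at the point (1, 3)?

∂²φ/∂x² = 0
∂²φ/∂y² = -36*x*y
∇²φ = -36*x*y
At (1, 3): -108.

-108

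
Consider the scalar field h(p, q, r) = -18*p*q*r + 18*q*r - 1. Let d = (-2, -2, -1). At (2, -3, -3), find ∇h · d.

∂h/∂p = -18*q*r
∂h/∂q = -18*p*r + 18*r
∂h/∂r = -18*p*q + 18*q
∇h at (2, -3, -3) = (-162, 54, 54)
∇h · d = (-162)(-2) + (54)(-2) + (54)(-1) = 162

162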